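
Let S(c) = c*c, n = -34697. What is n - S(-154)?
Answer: -58413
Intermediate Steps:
S(c) = c²
n - S(-154) = -34697 - 1*(-154)² = -34697 - 1*23716 = -34697 - 23716 = -58413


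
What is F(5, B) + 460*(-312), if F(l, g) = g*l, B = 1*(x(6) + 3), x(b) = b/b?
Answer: -143500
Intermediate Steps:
x(b) = 1
B = 4 (B = 1*(1 + 3) = 1*4 = 4)
F(5, B) + 460*(-312) = 4*5 + 460*(-312) = 20 - 143520 = -143500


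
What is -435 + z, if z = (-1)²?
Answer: -434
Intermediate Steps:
z = 1
-435 + z = -435 + 1 = -434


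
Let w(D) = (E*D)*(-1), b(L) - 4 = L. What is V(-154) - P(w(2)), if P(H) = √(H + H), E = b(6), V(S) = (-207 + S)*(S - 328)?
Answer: 174002 - 2*I*√10 ≈ 1.74e+5 - 6.3246*I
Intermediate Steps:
b(L) = 4 + L
V(S) = (-328 + S)*(-207 + S) (V(S) = (-207 + S)*(-328 + S) = (-328 + S)*(-207 + S))
E = 10 (E = 4 + 6 = 10)
w(D) = -10*D (w(D) = (10*D)*(-1) = -10*D)
P(H) = √2*√H (P(H) = √(2*H) = √2*√H)
V(-154) - P(w(2)) = (67896 + (-154)² - 535*(-154)) - √2*√(-10*2) = (67896 + 23716 + 82390) - √2*√(-20) = 174002 - √2*2*I*√5 = 174002 - 2*I*√10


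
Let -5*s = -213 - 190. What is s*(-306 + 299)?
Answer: -2821/5 ≈ -564.20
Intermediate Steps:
s = 403/5 (s = -(-213 - 190)/5 = -1/5*(-403) = 403/5 ≈ 80.600)
s*(-306 + 299) = 403*(-306 + 299)/5 = (403/5)*(-7) = -2821/5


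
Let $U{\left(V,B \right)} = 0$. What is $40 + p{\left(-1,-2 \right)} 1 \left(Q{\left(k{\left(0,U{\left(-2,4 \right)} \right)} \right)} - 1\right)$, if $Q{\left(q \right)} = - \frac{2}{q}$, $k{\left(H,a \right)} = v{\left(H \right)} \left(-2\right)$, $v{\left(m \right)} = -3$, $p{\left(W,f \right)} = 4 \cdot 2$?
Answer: $\frac{88}{3} \approx 29.333$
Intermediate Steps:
$p{\left(W,f \right)} = 8$
$k{\left(H,a \right)} = 6$ ($k{\left(H,a \right)} = \left(-3\right) \left(-2\right) = 6$)
$40 + p{\left(-1,-2 \right)} 1 \left(Q{\left(k{\left(0,U{\left(-2,4 \right)} \right)} \right)} - 1\right) = 40 + 8 \cdot 1 \left(- \frac{2}{6} - 1\right) = 40 + 8 \cdot 1 \left(\left(-2\right) \frac{1}{6} - 1\right) = 40 + 8 \cdot 1 \left(- \frac{1}{3} - 1\right) = 40 + 8 \cdot 1 \left(- \frac{4}{3}\right) = 40 + 8 \left(- \frac{4}{3}\right) = 40 - \frac{32}{3} = \frac{88}{3}$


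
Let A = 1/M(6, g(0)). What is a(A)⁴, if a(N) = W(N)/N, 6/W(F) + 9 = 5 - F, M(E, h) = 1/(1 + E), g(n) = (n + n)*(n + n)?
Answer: 1296/35153041 ≈ 3.6867e-5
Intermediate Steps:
g(n) = 4*n² (g(n) = (2*n)*(2*n) = 4*n²)
W(F) = 6/(-4 - F) (W(F) = 6/(-9 + (5 - F)) = 6/(-4 - F))
A = 7 (A = 1/(1/(1 + 6)) = 1/(1/7) = 1/(⅐) = 7)
a(N) = -6/(N*(4 + N)) (a(N) = (-6/(4 + N))/N = -6/(N*(4 + N)))
a(A)⁴ = (-6/(7*(4 + 7)))⁴ = (-6*⅐/11)⁴ = (-6*⅐*1/11)⁴ = (-6/77)⁴ = 1296/35153041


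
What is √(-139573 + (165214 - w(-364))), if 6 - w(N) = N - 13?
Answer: √25258 ≈ 158.93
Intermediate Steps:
w(N) = 19 - N (w(N) = 6 - (N - 13) = 6 - (-13 + N) = 6 + (13 - N) = 19 - N)
√(-139573 + (165214 - w(-364))) = √(-139573 + (165214 - (19 - 1*(-364)))) = √(-139573 + (165214 - (19 + 364))) = √(-139573 + (165214 - 1*383)) = √(-139573 + (165214 - 383)) = √(-139573 + 164831) = √25258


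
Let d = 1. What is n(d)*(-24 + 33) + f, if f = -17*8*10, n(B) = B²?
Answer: -1351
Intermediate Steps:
f = -1360 (f = -136*10 = -1360)
n(d)*(-24 + 33) + f = 1²*(-24 + 33) - 1360 = 1*9 - 1360 = 9 - 1360 = -1351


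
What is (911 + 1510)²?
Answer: 5861241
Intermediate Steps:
(911 + 1510)² = 2421² = 5861241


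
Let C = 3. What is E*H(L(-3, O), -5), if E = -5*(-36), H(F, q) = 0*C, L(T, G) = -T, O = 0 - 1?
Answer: 0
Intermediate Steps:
O = -1
H(F, q) = 0 (H(F, q) = 0*3 = 0)
E = 180
E*H(L(-3, O), -5) = 180*0 = 0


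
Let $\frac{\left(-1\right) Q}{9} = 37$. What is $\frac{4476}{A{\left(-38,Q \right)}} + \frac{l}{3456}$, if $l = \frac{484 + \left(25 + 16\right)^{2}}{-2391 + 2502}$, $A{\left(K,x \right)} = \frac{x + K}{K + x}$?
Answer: $\frac{1717067381}{383616} \approx 4476.0$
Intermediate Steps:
$Q = -333$ ($Q = \left(-9\right) 37 = -333$)
$A{\left(K,x \right)} = 1$ ($A{\left(K,x \right)} = \frac{K + x}{K + x} = 1$)
$l = \frac{2165}{111}$ ($l = \frac{484 + 41^{2}}{111} = \left(484 + 1681\right) \frac{1}{111} = 2165 \cdot \frac{1}{111} = \frac{2165}{111} \approx 19.505$)
$\frac{4476}{A{\left(-38,Q \right)}} + \frac{l}{3456} = \frac{4476}{1} + \frac{2165}{111 \cdot 3456} = 4476 \cdot 1 + \frac{2165}{111} \cdot \frac{1}{3456} = 4476 + \frac{2165}{383616} = \frac{1717067381}{383616}$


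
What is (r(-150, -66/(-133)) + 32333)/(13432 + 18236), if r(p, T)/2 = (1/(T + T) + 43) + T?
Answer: 284600383/277981704 ≈ 1.0238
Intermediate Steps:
r(p, T) = 86 + 1/T + 2*T (r(p, T) = 2*((1/(T + T) + 43) + T) = 2*((1/(2*T) + 43) + T) = 2*((43 + 1/(2*T)) + T) = 2*(43 + T + 1/(2*T)) = 86 + 1/T + 2*T)
(r(-150, -66/(-133)) + 32333)/(13432 + 18236) = ((86 + 1/(-66/(-133)) + 2*(-66/(-133))) + 32333)/(13432 + 18236) = ((86 + 1/(-66*(-1/133)) + 2*(-66*(-1/133))) + 32333)/31668 = ((86 + 1/(66/133) + 2*(66/133)) + 32333)*(1/31668) = ((86 + 133/66 + 132/133) + 32333)*(1/31668) = (781309/8778 + 32333)*(1/31668) = (284600383/8778)*(1/31668) = 284600383/277981704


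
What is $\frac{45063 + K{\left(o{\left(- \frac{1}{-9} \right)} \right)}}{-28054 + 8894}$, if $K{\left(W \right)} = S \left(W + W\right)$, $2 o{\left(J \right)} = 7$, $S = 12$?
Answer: $- \frac{45147}{19160} \approx -2.3563$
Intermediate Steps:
$o{\left(J \right)} = \frac{7}{2}$ ($o{\left(J \right)} = \frac{1}{2} \cdot 7 = \frac{7}{2}$)
$K{\left(W \right)} = 24 W$ ($K{\left(W \right)} = 12 \left(W + W\right) = 12 \cdot 2 W = 24 W$)
$\frac{45063 + K{\left(o{\left(- \frac{1}{-9} \right)} \right)}}{-28054 + 8894} = \frac{45063 + 24 \cdot \frac{7}{2}}{-28054 + 8894} = \frac{45063 + 84}{-19160} = 45147 \left(- \frac{1}{19160}\right) = - \frac{45147}{19160}$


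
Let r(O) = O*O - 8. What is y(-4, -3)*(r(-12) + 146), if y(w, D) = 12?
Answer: 3384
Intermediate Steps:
r(O) = -8 + O² (r(O) = O² - 8 = -8 + O²)
y(-4, -3)*(r(-12) + 146) = 12*((-8 + (-12)²) + 146) = 12*((-8 + 144) + 146) = 12*(136 + 146) = 12*282 = 3384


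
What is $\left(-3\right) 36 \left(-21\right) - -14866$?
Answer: $17134$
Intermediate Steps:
$\left(-3\right) 36 \left(-21\right) - -14866 = \left(-108\right) \left(-21\right) + 14866 = 2268 + 14866 = 17134$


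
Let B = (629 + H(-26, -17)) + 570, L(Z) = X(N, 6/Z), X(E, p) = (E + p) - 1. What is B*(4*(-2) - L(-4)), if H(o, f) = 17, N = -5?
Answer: -608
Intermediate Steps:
X(E, p) = -1 + E + p
L(Z) = -6 + 6/Z (L(Z) = -1 - 5 + 6/Z = -6 + 6/Z)
B = 1216 (B = (629 + 17) + 570 = 646 + 570 = 1216)
B*(4*(-2) - L(-4)) = 1216*(4*(-2) - (-6 + 6/(-4))) = 1216*(-8 - (-6 + 6*(-¼))) = 1216*(-8 - (-6 - 3/2)) = 1216*(-8 - 1*(-15/2)) = 1216*(-8 + 15/2) = 1216*(-½) = -608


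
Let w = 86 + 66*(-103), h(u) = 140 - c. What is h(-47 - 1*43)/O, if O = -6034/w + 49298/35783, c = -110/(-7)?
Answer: 104476340760/1913809793 ≈ 54.591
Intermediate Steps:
c = 110/7 (c = -110*(-⅐) = 110/7 ≈ 15.714)
h(u) = 870/7 (h(u) = 140 - 1*110/7 = 140 - 110/7 = 870/7)
w = -6712 (w = 86 - 6798 = -6712)
O = 273401399/120087748 (O = -6034/(-6712) + 49298/35783 = -6034*(-1/6712) + 49298*(1/35783) = 3017/3356 + 49298/35783 = 273401399/120087748 ≈ 2.2767)
h(-47 - 1*43)/O = 870/(7*(273401399/120087748)) = (870/7)*(120087748/273401399) = 104476340760/1913809793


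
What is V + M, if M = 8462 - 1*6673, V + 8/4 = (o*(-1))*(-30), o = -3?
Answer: 1697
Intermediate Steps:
V = -92 (V = -2 - 3*(-1)*(-30) = -2 + 3*(-30) = -2 - 90 = -92)
M = 1789 (M = 8462 - 6673 = 1789)
V + M = -92 + 1789 = 1697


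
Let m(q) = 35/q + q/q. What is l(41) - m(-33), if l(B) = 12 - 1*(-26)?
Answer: 1256/33 ≈ 38.061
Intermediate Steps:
l(B) = 38 (l(B) = 12 + 26 = 38)
m(q) = 1 + 35/q (m(q) = 35/q + 1 = 1 + 35/q)
l(41) - m(-33) = 38 - (35 - 33)/(-33) = 38 - (-1)*2/33 = 38 - 1*(-2/33) = 38 + 2/33 = 1256/33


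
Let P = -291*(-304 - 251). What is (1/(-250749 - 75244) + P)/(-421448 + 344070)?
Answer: -26324749732/12612343177 ≈ -2.0872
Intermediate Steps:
P = 161505 (P = -291*(-555) = 161505)
(1/(-250749 - 75244) + P)/(-421448 + 344070) = (1/(-250749 - 75244) + 161505)/(-421448 + 344070) = (1/(-325993) + 161505)/(-77378) = (-1/325993 + 161505)*(-1/77378) = (52649499464/325993)*(-1/77378) = -26324749732/12612343177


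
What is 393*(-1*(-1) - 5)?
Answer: -1572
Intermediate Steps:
393*(-1*(-1) - 5) = 393*(1 - 5) = 393*(-4) = -1572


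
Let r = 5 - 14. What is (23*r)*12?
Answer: -2484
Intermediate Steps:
r = -9
(23*r)*12 = (23*(-9))*12 = -207*12 = -2484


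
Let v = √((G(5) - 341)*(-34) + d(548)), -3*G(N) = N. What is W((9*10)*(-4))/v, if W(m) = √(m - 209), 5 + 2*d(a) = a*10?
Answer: I*√294727206/86329 ≈ 0.19886*I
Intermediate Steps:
G(N) = -N/3
d(a) = -5/2 + 5*a (d(a) = -5/2 + (a*10)/2 = -5/2 + (10*a)/2 = -5/2 + 5*a)
W(m) = √(-209 + m)
v = √517974/6 (v = √((-⅓*5 - 341)*(-34) + (-5/2 + 5*548)) = √((-5/3 - 341)*(-34) + (-5/2 + 2740)) = √(-1028/3*(-34) + 5475/2) = √(34952/3 + 5475/2) = √(86329/6) = √517974/6 ≈ 119.95)
W((9*10)*(-4))/v = √(-209 + (9*10)*(-4))/((√517974/6)) = √(-209 + 90*(-4))*(√517974/86329) = √(-209 - 360)*(√517974/86329) = √(-569)*(√517974/86329) = (I*√569)*(√517974/86329) = I*√294727206/86329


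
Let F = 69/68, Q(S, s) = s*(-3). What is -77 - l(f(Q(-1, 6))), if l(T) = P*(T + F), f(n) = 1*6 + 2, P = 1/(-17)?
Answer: -88399/1156 ≈ -76.470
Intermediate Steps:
Q(S, s) = -3*s
P = -1/17 ≈ -0.058824
f(n) = 8 (f(n) = 6 + 2 = 8)
F = 69/68 (F = 69*(1/68) = 69/68 ≈ 1.0147)
l(T) = -69/1156 - T/17 (l(T) = -(T + 69/68)/17 = -(69/68 + T)/17 = -69/1156 - T/17)
-77 - l(f(Q(-1, 6))) = -77 - (-69/1156 - 1/17*8) = -77 - (-69/1156 - 8/17) = -77 - 1*(-613/1156) = -77 + 613/1156 = -88399/1156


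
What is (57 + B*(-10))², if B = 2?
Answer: 1369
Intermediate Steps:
(57 + B*(-10))² = (57 + 2*(-10))² = (57 - 20)² = 37² = 1369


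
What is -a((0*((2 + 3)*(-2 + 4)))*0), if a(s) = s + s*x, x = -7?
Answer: 0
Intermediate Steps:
a(s) = -6*s (a(s) = s + s*(-7) = s - 7*s = -6*s)
-a((0*((2 + 3)*(-2 + 4)))*0) = -(-6)*(0*((2 + 3)*(-2 + 4)))*0 = -(-6)*(0*(5*2))*0 = -(-6)*(0*10)*0 = -(-6)*0*0 = -(-6)*0 = -1*0 = 0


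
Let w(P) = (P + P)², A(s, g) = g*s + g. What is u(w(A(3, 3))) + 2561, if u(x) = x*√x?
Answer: 16385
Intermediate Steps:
A(s, g) = g + g*s
w(P) = 4*P² (w(P) = (2*P)² = 4*P²)
u(x) = x^(3/2)
u(w(A(3, 3))) + 2561 = (4*(3*(1 + 3))²)^(3/2) + 2561 = (4*(3*4)²)^(3/2) + 2561 = (4*12²)^(3/2) + 2561 = (4*144)^(3/2) + 2561 = 576^(3/2) + 2561 = 13824 + 2561 = 16385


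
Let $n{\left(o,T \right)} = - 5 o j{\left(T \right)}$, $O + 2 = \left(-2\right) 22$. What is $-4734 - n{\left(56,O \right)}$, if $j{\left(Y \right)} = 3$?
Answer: $-3894$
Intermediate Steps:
$O = -46$ ($O = -2 - 44 = -46$)
$n{\left(o,T \right)} = - 15 o$ ($n{\left(o,T \right)} = - 5 o 3 = - 15 o$)
$-4734 - n{\left(56,O \right)} = -4734 - \left(-15\right) 56 = -4734 - -840 = -4734 + 840 = -3894$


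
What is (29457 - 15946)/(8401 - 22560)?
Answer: -13511/14159 ≈ -0.95423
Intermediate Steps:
(29457 - 15946)/(8401 - 22560) = 13511/(-14159) = 13511*(-1/14159) = -13511/14159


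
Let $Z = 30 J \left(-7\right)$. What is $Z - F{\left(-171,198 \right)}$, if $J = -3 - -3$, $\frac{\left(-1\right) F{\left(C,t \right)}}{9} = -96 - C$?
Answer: $675$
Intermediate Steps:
$F{\left(C,t \right)} = 864 + 9 C$ ($F{\left(C,t \right)} = - 9 \left(-96 - C\right) = 864 + 9 C$)
$J = 0$ ($J = -3 + 3 = 0$)
$Z = 0$ ($Z = 30 \cdot 0 \left(-7\right) = 0 \left(-7\right) = 0$)
$Z - F{\left(-171,198 \right)} = 0 - \left(864 + 9 \left(-171\right)\right) = 0 - \left(864 - 1539\right) = 0 - -675 = 0 + 675 = 675$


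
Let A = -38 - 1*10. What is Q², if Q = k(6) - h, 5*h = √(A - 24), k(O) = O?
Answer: 828/25 - 72*I*√2/5 ≈ 33.12 - 20.365*I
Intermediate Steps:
A = -48 (A = -38 - 10 = -48)
h = 6*I*√2/5 (h = √(-48 - 24)/5 = √(-72)/5 = (6*I*√2)/5 = 6*I*√2/5 ≈ 1.6971*I)
Q = 6 - 6*I*√2/5 ≈ 6.0 - 1.6971*I
Q² = (6 - 6*I*√2/5)²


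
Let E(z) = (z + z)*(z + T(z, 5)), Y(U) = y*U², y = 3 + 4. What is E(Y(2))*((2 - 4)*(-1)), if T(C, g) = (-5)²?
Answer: 5936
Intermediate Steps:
y = 7
T(C, g) = 25
Y(U) = 7*U²
E(z) = 2*z*(25 + z) (E(z) = (z + z)*(z + 25) = (2*z)*(25 + z) = 2*z*(25 + z))
E(Y(2))*((2 - 4)*(-1)) = (2*(7*2²)*(25 + 7*2²))*((2 - 4)*(-1)) = (2*(7*4)*(25 + 7*4))*(-2*(-1)) = (2*28*(25 + 28))*2 = (2*28*53)*2 = 2968*2 = 5936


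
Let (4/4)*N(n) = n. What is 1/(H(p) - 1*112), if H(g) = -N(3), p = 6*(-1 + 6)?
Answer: -1/115 ≈ -0.0086956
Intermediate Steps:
N(n) = n
p = 30 (p = 6*5 = 30)
H(g) = -3 (H(g) = -1*3 = -3)
1/(H(p) - 1*112) = 1/(-3 - 1*112) = 1/(-3 - 112) = 1/(-115) = -1/115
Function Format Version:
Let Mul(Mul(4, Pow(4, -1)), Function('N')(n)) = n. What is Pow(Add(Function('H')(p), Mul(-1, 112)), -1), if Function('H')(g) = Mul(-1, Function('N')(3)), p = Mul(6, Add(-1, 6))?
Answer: Rational(-1, 115) ≈ -0.0086956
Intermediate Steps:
Function('N')(n) = n
p = 30 (p = Mul(6, 5) = 30)
Function('H')(g) = -3 (Function('H')(g) = Mul(-1, 3) = -3)
Pow(Add(Function('H')(p), Mul(-1, 112)), -1) = Pow(Add(-3, Mul(-1, 112)), -1) = Pow(Add(-3, -112), -1) = Pow(-115, -1) = Rational(-1, 115)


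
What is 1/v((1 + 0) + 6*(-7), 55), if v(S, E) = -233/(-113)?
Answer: 113/233 ≈ 0.48498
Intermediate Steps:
v(S, E) = 233/113 (v(S, E) = -233*(-1/113) = 233/113)
1/v((1 + 0) + 6*(-7), 55) = 1/(233/113) = 113/233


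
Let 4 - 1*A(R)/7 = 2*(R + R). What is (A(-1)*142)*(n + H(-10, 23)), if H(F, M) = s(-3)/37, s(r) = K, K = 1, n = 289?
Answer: 85038688/37 ≈ 2.2983e+6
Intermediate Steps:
s(r) = 1
A(R) = 28 - 28*R (A(R) = 28 - 14*(R + R) = 28 - 14*2*R = 28 - 28*R)
H(F, M) = 1/37
(A(-1)*142)*(n + H(-10, 23)) = ((28 - 28*(-1))*142)*(289 + 1/37) = ((28 + 28)*142)*(10694/37) = (56*142)*(10694/37) = 7952*(10694/37) = 85038688/37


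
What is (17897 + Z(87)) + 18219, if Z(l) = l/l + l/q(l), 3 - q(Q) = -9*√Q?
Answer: 28243465/782 + 87*√87/782 ≈ 36118.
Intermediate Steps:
q(Q) = 3 + 9*√Q (q(Q) = 3 - (-9)*√Q = 3 + 9*√Q)
Z(l) = 1 + l/(3 + 9*√l) (Z(l) = l/l + l/(3 + 9*√l) = 1 + l/(3 + 9*√l))
(17897 + Z(87)) + 18219 = (17897 + (3 + 87 + 9*√87)/(3*(1 + 3*√87))) + 18219 = (17897 + (90 + 9*√87)/(3*(1 + 3*√87))) + 18219 = 36116 + (90 + 9*√87)/(3*(1 + 3*√87))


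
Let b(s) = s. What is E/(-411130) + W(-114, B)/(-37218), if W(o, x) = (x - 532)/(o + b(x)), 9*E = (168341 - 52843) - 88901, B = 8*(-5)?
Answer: -1170902407/160665081570 ≈ -0.0072878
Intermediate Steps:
B = -40
E = 26597/9 (E = ((168341 - 52843) - 88901)/9 = (115498 - 88901)/9 = (⅑)*26597 = 26597/9 ≈ 2955.2)
W(o, x) = (-532 + x)/(o + x) (W(o, x) = (x - 532)/(o + x) = (-532 + x)/(o + x))
E/(-411130) + W(-114, B)/(-37218) = (26597/9)/(-411130) + ((-532 - 40)/(-114 - 40))/(-37218) = (26597/9)*(-1/411130) + (-572/(-154))*(-1/37218) = -26597/3700170 - 1/154*(-572)*(-1/37218) = -26597/3700170 + (26/7)*(-1/37218) = -26597/3700170 - 13/130263 = -1170902407/160665081570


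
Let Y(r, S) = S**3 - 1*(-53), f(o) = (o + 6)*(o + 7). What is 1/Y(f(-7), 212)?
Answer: 1/9528181 ≈ 1.0495e-7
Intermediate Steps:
f(o) = (6 + o)*(7 + o)
Y(r, S) = 53 + S**3 (Y(r, S) = S**3 + 53 = 53 + S**3)
1/Y(f(-7), 212) = 1/(53 + 212**3) = 1/(53 + 9528128) = 1/9528181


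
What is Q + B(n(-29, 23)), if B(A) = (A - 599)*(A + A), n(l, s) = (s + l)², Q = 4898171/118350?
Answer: -4792537429/118350 ≈ -40495.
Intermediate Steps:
Q = 4898171/118350 (Q = 4898171*(1/118350) = 4898171/118350 ≈ 41.387)
n(l, s) = (l + s)²
B(A) = 2*A*(-599 + A) (B(A) = (-599 + A)*(2*A) = 2*A*(-599 + A))
Q + B(n(-29, 23)) = 4898171/118350 + 2*(-29 + 23)²*(-599 + (-29 + 23)²) = 4898171/118350 + 2*(-6)²*(-599 + (-6)²) = 4898171/118350 + 2*36*(-599 + 36) = 4898171/118350 + 2*36*(-563) = 4898171/118350 - 40536 = -4792537429/118350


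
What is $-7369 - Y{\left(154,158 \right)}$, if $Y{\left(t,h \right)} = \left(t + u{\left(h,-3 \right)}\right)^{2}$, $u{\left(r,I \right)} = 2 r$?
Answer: $-228269$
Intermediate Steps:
$Y{\left(t,h \right)} = \left(t + 2 h\right)^{2}$
$-7369 - Y{\left(154,158 \right)} = -7369 - \left(154 + 2 \cdot 158\right)^{2} = -7369 - \left(154 + 316\right)^{2} = -7369 - 470^{2} = -7369 - 220900 = -228269$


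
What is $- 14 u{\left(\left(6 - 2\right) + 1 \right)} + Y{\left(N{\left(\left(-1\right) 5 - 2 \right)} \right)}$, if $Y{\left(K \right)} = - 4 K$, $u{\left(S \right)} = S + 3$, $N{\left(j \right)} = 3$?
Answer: $-124$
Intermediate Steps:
$u{\left(S \right)} = 3 + S$
$- 14 u{\left(\left(6 - 2\right) + 1 \right)} + Y{\left(N{\left(\left(-1\right) 5 - 2 \right)} \right)} = - 14 \left(3 + \left(\left(6 - 2\right) + 1\right)\right) - 12 = - 14 \left(3 + \left(4 + 1\right)\right) - 12 = - 14 \left(3 + 5\right) - 12 = \left(-14\right) 8 - 12 = -112 - 12 = -124$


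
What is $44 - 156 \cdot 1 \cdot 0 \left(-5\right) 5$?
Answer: $44$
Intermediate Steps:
$44 - 156 \cdot 1 \cdot 0 \left(-5\right) 5 = 44 - 156 \cdot 0 \left(-5\right) 5 = 44 - 156 \cdot 0 \cdot 5 = 44 - 0 = 44 + 0 = 44$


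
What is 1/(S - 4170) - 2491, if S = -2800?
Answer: -17362271/6970 ≈ -2491.0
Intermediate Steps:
1/(S - 4170) - 2491 = 1/(-2800 - 4170) - 2491 = 1/(-6970) - 2491 = -1/6970 - 2491 = -17362271/6970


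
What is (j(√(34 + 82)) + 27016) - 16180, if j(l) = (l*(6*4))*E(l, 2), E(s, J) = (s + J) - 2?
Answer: 13620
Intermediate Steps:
E(s, J) = -2 + J + s (E(s, J) = (J + s) - 2 = -2 + J + s)
j(l) = 24*l² (j(l) = (l*(6*4))*(-2 + 2 + l) = (l*24)*l = (24*l)*l = 24*l²)
(j(√(34 + 82)) + 27016) - 16180 = (24*(√(34 + 82))² + 27016) - 16180 = (24*(√116)² + 27016) - 16180 = (24*(2*√29)² + 27016) - 16180 = (24*116 + 27016) - 16180 = (2784 + 27016) - 16180 = 29800 - 16180 = 13620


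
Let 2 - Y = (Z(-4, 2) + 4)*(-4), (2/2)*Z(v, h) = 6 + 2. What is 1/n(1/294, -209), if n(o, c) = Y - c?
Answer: 1/259 ≈ 0.0038610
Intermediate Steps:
Z(v, h) = 8 (Z(v, h) = 6 + 2 = 8)
Y = 50 (Y = 2 - (8 + 4)*(-4) = 2 - 12*(-4) = 2 - 1*(-48) = 2 + 48 = 50)
n(o, c) = 50 - c
1/n(1/294, -209) = 1/(50 - 1*(-209)) = 1/(50 + 209) = 1/259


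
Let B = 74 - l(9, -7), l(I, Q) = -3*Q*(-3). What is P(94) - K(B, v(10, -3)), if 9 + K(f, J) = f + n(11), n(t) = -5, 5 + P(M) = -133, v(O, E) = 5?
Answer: -261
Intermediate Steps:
l(I, Q) = 9*Q
P(M) = -138 (P(M) = -5 - 133 = -138)
B = 137 (B = 74 - 9*(-7) = 74 - 1*(-63) = 74 + 63 = 137)
K(f, J) = -14 + f (K(f, J) = -9 + (f - 5) = -9 + (-5 + f) = -14 + f)
P(94) - K(B, v(10, -3)) = -138 - (-14 + 137) = -138 - 1*123 = -138 - 123 = -261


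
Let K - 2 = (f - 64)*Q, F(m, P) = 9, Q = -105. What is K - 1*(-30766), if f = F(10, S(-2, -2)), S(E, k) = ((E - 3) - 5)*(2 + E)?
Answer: 36543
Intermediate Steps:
S(E, k) = (-8 + E)*(2 + E) (S(E, k) = ((-3 + E) - 5)*(2 + E) = (-8 + E)*(2 + E))
f = 9
K = 5777 (K = 2 + (9 - 64)*(-105) = 2 - 55*(-105) = 2 + 5775 = 5777)
K - 1*(-30766) = 5777 - 1*(-30766) = 5777 + 30766 = 36543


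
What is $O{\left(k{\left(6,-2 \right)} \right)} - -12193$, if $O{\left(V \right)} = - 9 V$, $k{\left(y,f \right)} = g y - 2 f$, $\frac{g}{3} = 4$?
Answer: $11509$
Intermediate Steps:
$g = 12$ ($g = 3 \cdot 4 = 12$)
$k{\left(y,f \right)} = - 2 f + 12 y$ ($k{\left(y,f \right)} = 12 y - 2 f = - 2 f + 12 y$)
$O{\left(k{\left(6,-2 \right)} \right)} - -12193 = - 9 \left(\left(-2\right) \left(-2\right) + 12 \cdot 6\right) - -12193 = - 9 \left(4 + 72\right) + 12193 = \left(-9\right) 76 + 12193 = -684 + 12193 = 11509$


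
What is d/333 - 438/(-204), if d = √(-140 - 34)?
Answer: 73/34 + I*√174/333 ≈ 2.1471 + 0.039612*I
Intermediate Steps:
d = I*√174 (d = √(-174) = I*√174 ≈ 13.191*I)
d/333 - 438/(-204) = (I*√174)/333 - 438/(-204) = (I*√174)*(1/333) - 438*(-1/204) = I*√174/333 + 73/34 = 73/34 + I*√174/333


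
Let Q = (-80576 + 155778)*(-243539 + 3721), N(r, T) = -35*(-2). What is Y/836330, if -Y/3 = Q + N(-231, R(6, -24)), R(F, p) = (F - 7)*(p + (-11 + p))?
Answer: 27052189749/418165 ≈ 64693.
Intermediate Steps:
R(F, p) = (-11 + 2*p)*(-7 + F) (R(F, p) = (-7 + F)*(-11 + 2*p) = (-11 + 2*p)*(-7 + F))
N(r, T) = 70
Q = -18034793236 (Q = 75202*(-239818) = -18034793236)
Y = 54104379498 (Y = -3*(-18034793236 + 70) = -3*(-18034793166) = 54104379498)
Y/836330 = 54104379498/836330 = 54104379498*(1/836330) = 27052189749/418165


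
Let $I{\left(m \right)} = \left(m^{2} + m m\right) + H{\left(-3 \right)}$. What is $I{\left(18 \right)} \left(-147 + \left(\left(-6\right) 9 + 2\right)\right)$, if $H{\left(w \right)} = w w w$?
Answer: $-123579$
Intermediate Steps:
$H{\left(w \right)} = w^{3}$ ($H{\left(w \right)} = w^{2} w = w^{3}$)
$I{\left(m \right)} = -27 + 2 m^{2}$ ($I{\left(m \right)} = \left(m^{2} + m m\right) + \left(-3\right)^{3} = \left(m^{2} + m^{2}\right) - 27 = 2 m^{2} - 27 = -27 + 2 m^{2}$)
$I{\left(18 \right)} \left(-147 + \left(\left(-6\right) 9 + 2\right)\right) = \left(-27 + 2 \cdot 18^{2}\right) \left(-147 + \left(\left(-6\right) 9 + 2\right)\right) = \left(-27 + 2 \cdot 324\right) \left(-147 + \left(-54 + 2\right)\right) = \left(-27 + 648\right) \left(-147 - 52\right) = 621 \left(-199\right) = -123579$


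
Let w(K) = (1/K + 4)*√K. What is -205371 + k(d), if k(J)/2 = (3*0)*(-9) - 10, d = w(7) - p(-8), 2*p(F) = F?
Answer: -205391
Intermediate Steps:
p(F) = F/2
w(K) = √K*(4 + 1/K) (w(K) = (4 + 1/K)*√K = √K*(4 + 1/K))
d = 4 + 29*√7/7 (d = (1 + 4*7)/√7 - (-8)/2 = (√7/7)*(1 + 28) - 1*(-4) = (√7/7)*29 + 4 = 29*√7/7 + 4 = 4 + 29*√7/7 ≈ 14.961)
k(J) = -20 (k(J) = 2*((3*0)*(-9) - 10) = 2*(0*(-9) - 10) = 2*(0 - 10) = 2*(-10) = -20)
-205371 + k(d) = -205371 - 20 = -205391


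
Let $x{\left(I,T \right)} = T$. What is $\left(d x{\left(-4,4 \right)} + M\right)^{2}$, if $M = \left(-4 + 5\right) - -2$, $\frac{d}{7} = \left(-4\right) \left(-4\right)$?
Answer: $203401$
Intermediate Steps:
$d = 112$ ($d = 7 \left(\left(-4\right) \left(-4\right)\right) = 7 \cdot 16 = 112$)
$M = 3$ ($M = 1 + 2 = 3$)
$\left(d x{\left(-4,4 \right)} + M\right)^{2} = \left(112 \cdot 4 + 3\right)^{2} = \left(448 + 3\right)^{2} = 451^{2} = 203401$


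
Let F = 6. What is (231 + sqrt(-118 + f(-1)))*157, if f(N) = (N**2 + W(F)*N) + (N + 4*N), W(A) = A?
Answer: 36267 + 1256*I*sqrt(2) ≈ 36267.0 + 1776.3*I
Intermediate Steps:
f(N) = N**2 + 11*N (f(N) = (N**2 + 6*N) + (N + 4*N) = (N**2 + 6*N) + 5*N = N**2 + 11*N)
(231 + sqrt(-118 + f(-1)))*157 = (231 + sqrt(-118 - (11 - 1)))*157 = (231 + sqrt(-118 - 1*10))*157 = (231 + sqrt(-118 - 10))*157 = (231 + sqrt(-128))*157 = (231 + 8*I*sqrt(2))*157 = 36267 + 1256*I*sqrt(2)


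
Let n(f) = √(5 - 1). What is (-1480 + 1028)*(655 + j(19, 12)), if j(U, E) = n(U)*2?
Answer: -297868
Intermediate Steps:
n(f) = 2 (n(f) = √4 = 2)
j(U, E) = 4 (j(U, E) = 2*2 = 4)
(-1480 + 1028)*(655 + j(19, 12)) = (-1480 + 1028)*(655 + 4) = -452*659 = -297868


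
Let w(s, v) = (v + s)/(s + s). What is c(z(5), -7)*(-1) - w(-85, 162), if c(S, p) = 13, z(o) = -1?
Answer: -2133/170 ≈ -12.547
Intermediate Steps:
w(s, v) = (s + v)/(2*s) (w(s, v) = (s + v)/((2*s)) = (s + v)*(1/(2*s)) = (s + v)/(2*s))
c(z(5), -7)*(-1) - w(-85, 162) = 13*(-1) - (-85 + 162)/(2*(-85)) = -13 - (-1)*77/(2*85) = -13 - 1*(-77/170) = -13 + 77/170 = -2133/170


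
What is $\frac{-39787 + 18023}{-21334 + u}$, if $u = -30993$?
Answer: $\frac{21764}{52327} \approx 0.41592$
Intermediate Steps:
$\frac{-39787 + 18023}{-21334 + u} = \frac{-39787 + 18023}{-21334 - 30993} = - \frac{21764}{-52327} = \left(-21764\right) \left(- \frac{1}{52327}\right) = \frac{21764}{52327}$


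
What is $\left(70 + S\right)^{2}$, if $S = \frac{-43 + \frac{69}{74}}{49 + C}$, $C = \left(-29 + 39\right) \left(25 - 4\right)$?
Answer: $\frac{1791600989049}{367335556} \approx 4877.3$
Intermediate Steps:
$C = 210$ ($C = 10 \cdot 21 = 210$)
$S = - \frac{3113}{19166}$ ($S = \frac{-43 + \frac{69}{74}}{49 + 210} = \frac{-43 + 69 \cdot \frac{1}{74}}{259} = \left(-43 + \frac{69}{74}\right) \frac{1}{259} = \left(- \frac{3113}{74}\right) \frac{1}{259} = - \frac{3113}{19166} \approx -0.16242$)
$\left(70 + S\right)^{2} = \left(70 - \frac{3113}{19166}\right)^{2} = \left(\frac{1338507}{19166}\right)^{2} = \frac{1791600989049}{367335556}$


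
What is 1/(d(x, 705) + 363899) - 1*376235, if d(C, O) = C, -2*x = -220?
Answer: -136952926114/364009 ≈ -3.7624e+5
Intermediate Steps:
x = 110 (x = -½*(-220) = 110)
1/(d(x, 705) + 363899) - 1*376235 = 1/(110 + 363899) - 1*376235 = 1/364009 - 376235 = -136952926114/364009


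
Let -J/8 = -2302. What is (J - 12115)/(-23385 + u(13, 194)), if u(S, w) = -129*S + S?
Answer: -6301/25049 ≈ -0.25155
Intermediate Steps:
J = 18416 (J = -8*(-2302) = 18416)
u(S, w) = -128*S
(J - 12115)/(-23385 + u(13, 194)) = (18416 - 12115)/(-23385 - 128*13) = 6301/(-23385 - 1664) = 6301/(-25049) = 6301*(-1/25049) = -6301/25049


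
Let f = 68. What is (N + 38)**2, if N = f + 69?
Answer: 30625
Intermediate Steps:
N = 137 (N = 68 + 69 = 137)
(N + 38)**2 = (137 + 38)**2 = 175**2 = 30625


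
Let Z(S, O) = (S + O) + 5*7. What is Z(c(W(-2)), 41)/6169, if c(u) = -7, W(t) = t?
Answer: 69/6169 ≈ 0.011185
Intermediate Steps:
Z(S, O) = 35 + O + S (Z(S, O) = (O + S) + 35 = 35 + O + S)
Z(c(W(-2)), 41)/6169 = (35 + 41 - 7)/6169 = 69*(1/6169) = 69/6169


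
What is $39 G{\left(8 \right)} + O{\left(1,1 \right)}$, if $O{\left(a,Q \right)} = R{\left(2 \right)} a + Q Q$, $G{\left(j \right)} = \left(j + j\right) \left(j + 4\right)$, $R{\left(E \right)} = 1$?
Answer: $7490$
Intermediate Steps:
$G{\left(j \right)} = 2 j \left(4 + j\right)$
$O{\left(a,Q \right)} = a + Q^{2}$ ($O{\left(a,Q \right)} = 1 a + Q Q = a + Q^{2}$)
$39 G{\left(8 \right)} + O{\left(1,1 \right)} = 39 \cdot 2 \cdot 8 \left(4 + 8\right) + \left(1 + 1^{2}\right) = 39 \cdot 2 \cdot 8 \cdot 12 + \left(1 + 1\right) = 39 \cdot 192 + 2 = 7488 + 2 = 7490$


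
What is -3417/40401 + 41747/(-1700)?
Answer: -8420047/341700 ≈ -24.642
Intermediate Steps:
-3417/40401 + 41747/(-1700) = -3417*1/40401 + 41747*(-1/1700) = -17/201 - 41747/1700 = -8420047/341700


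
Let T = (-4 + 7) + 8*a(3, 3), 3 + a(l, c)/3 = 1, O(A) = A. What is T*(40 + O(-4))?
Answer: -1620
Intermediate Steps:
a(l, c) = -6 (a(l, c) = -9 + 3*1 = -9 + 3 = -6)
T = -45 (T = (-4 + 7) + 8*(-6) = 3 - 48 = -45)
T*(40 + O(-4)) = -45*(40 - 4) = -45*36 = -1620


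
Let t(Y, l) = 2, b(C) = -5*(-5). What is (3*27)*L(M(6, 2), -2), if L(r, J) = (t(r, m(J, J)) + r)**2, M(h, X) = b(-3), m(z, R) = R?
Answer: 59049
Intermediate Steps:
b(C) = 25
M(h, X) = 25
L(r, J) = (2 + r)**2
(3*27)*L(M(6, 2), -2) = (3*27)*(2 + 25)**2 = 81*27**2 = 81*729 = 59049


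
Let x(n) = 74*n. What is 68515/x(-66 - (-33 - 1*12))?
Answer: -68515/1554 ≈ -44.089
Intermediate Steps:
68515/x(-66 - (-33 - 1*12)) = 68515/((74*(-66 - (-33 - 1*12)))) = 68515/((74*(-66 - (-33 - 12)))) = 68515/((74*(-66 - 1*(-45)))) = 68515/((74*(-66 + 45))) = 68515/((74*(-21))) = 68515/(-1554) = 68515*(-1/1554) = -68515/1554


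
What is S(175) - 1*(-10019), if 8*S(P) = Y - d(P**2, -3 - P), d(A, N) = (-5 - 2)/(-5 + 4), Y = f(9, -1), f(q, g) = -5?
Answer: 20035/2 ≈ 10018.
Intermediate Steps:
Y = -5
d(A, N) = 7 (d(A, N) = -7/(-1) = -7*(-1) = 7)
S(P) = -3/2 (S(P) = (-5 - 1*7)/8 = (-5 - 7)/8 = (1/8)*(-12) = -3/2)
S(175) - 1*(-10019) = -3/2 - 1*(-10019) = -3/2 + 10019 = 20035/2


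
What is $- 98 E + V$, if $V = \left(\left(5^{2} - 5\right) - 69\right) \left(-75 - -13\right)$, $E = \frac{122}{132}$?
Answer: $\frac{97265}{33} \approx 2947.4$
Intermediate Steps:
$E = \frac{61}{66}$ ($E = 122 \cdot \frac{1}{132} = \frac{61}{66} \approx 0.92424$)
$V = 3038$ ($V = \left(\left(25 - 5\right) - 69\right) \left(-75 + \left(-17 + 30\right)\right) = \left(20 - 69\right) \left(-75 + 13\right) = \left(-49\right) \left(-62\right) = 3038$)
$- 98 E + V = \left(-98\right) \frac{61}{66} + 3038 = - \frac{2989}{33} + 3038 = \frac{97265}{33}$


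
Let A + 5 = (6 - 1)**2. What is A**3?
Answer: 8000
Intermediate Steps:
A = 20 (A = -5 + (6 - 1)**2 = -5 + 5**2 = -5 + 25 = 20)
A**3 = 20**3 = 8000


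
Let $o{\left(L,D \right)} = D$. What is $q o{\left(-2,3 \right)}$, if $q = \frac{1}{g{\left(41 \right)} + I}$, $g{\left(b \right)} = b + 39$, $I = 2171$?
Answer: $\frac{3}{2251} \approx 0.0013327$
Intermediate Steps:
$g{\left(b \right)} = 39 + b$
$q = \frac{1}{2251}$ ($q = \frac{1}{\left(39 + 41\right) + 2171} = \frac{1}{80 + 2171} = \frac{1}{2251} \approx 0.00044425$)
$q o{\left(-2,3 \right)} = \frac{1}{2251} \cdot 3 = \frac{3}{2251}$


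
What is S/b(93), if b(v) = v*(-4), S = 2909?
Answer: -2909/372 ≈ -7.8199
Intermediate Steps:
b(v) = -4*v
S/b(93) = 2909/((-4*93)) = 2909/(-372) = 2909*(-1/372) = -2909/372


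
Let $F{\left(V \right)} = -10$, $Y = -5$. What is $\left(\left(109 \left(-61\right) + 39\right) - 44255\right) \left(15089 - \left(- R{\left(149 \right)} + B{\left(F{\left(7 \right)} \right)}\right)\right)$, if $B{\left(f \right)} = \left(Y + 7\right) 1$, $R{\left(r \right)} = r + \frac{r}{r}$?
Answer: $-775030005$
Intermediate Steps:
$R{\left(r \right)} = 1 + r$ ($R{\left(r \right)} = r + 1 = 1 + r$)
$B{\left(f \right)} = 2$ ($B{\left(f \right)} = \left(-5 + 7\right) 1 = 2 \cdot 1 = 2$)
$\left(\left(109 \left(-61\right) + 39\right) - 44255\right) \left(15089 - \left(- R{\left(149 \right)} + B{\left(F{\left(7 \right)} \right)}\right)\right) = \left(\left(109 \left(-61\right) + 39\right) - 44255\right) \left(15089 + \left(\left(1 + 149\right) - 2\right)\right) = \left(\left(-6649 + 39\right) - 44255\right) \left(15089 + \left(150 - 2\right)\right) = \left(-6610 - 44255\right) \left(15089 + 148\right) = \left(-50865\right) 15237 = -775030005$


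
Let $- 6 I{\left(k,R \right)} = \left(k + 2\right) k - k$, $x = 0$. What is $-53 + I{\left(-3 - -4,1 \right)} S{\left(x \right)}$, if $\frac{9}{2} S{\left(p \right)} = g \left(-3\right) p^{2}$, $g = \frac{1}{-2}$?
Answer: $-53$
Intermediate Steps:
$g = - \frac{1}{2} \approx -0.5$
$I{\left(k,R \right)} = \frac{k}{6} - \frac{k \left(2 + k\right)}{6}$ ($I{\left(k,R \right)} = - \frac{\left(k + 2\right) k - k}{6} = - \frac{\left(2 + k\right) k - k}{6} = - \frac{k \left(2 + k\right) - k}{6} = - \frac{- k + k \left(2 + k\right)}{6} = \frac{k}{6} - \frac{k \left(2 + k\right)}{6}$)
$S{\left(p \right)} = \frac{p^{2}}{3}$ ($S{\left(p \right)} = \frac{2 \left(- \frac{1}{2}\right) \left(-3\right) p^{2}}{9} = \frac{2 \frac{3 p^{2}}{2}}{9} = \frac{p^{2}}{3}$)
$-53 + I{\left(-3 - -4,1 \right)} S{\left(x \right)} = -53 + - \frac{\left(-3 - -4\right) \left(1 - -1\right)}{6} \frac{0^{2}}{3} = -53 + - \frac{\left(-3 + 4\right) \left(1 + \left(-3 + 4\right)\right)}{6} \cdot \frac{1}{3} \cdot 0 = -53 + \left(- \frac{1}{6}\right) 1 \left(1 + 1\right) 0 = -53 + \left(- \frac{1}{6}\right) 1 \cdot 2 \cdot 0 = -53 - 0 = -53 + 0 = -53$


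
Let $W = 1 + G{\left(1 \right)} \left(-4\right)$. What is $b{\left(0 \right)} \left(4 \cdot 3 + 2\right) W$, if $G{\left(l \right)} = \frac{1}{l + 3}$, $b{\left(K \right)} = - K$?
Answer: $0$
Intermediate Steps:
$G{\left(l \right)} = \frac{1}{3 + l}$
$W = 0$ ($W = 1 + \frac{1}{3 + 1} \left(-4\right) = 1 + \frac{1}{4} \left(-4\right) = 1 - 1 = 0$)
$b{\left(0 \right)} \left(4 \cdot 3 + 2\right) W = \left(-1\right) 0 \left(4 \cdot 3 + 2\right) 0 = 0 \left(12 + 2\right) 0 = 0 \cdot 14 \cdot 0 = 0 \cdot 0 = 0$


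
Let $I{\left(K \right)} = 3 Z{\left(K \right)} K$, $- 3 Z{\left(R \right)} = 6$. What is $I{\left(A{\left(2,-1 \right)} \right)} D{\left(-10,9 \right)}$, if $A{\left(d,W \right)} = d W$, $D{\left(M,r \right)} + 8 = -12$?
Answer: $-240$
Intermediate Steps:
$Z{\left(R \right)} = -2$ ($Z{\left(R \right)} = \left(- \frac{1}{3}\right) 6 = -2$)
$D{\left(M,r \right)} = -20$ ($D{\left(M,r \right)} = -8 - 12 = -20$)
$A{\left(d,W \right)} = W d$
$I{\left(K \right)} = - 6 K$ ($I{\left(K \right)} = 3 \left(-2\right) K = - 6 K$)
$I{\left(A{\left(2,-1 \right)} \right)} D{\left(-10,9 \right)} = - 6 \left(\left(-1\right) 2\right) \left(-20\right) = \left(-6\right) \left(-2\right) \left(-20\right) = 12 \left(-20\right) = -240$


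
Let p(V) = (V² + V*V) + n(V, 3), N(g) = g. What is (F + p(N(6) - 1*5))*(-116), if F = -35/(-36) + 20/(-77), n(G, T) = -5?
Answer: 183889/693 ≈ 265.35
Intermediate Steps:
p(V) = -5 + 2*V² (p(V) = (V² + V*V) - 5 = (V² + V²) - 5 = 2*V² - 5 = -5 + 2*V²)
F = 1975/2772 (F = -35*(-1/36) + 20*(-1/77) = 35/36 - 20/77 = 1975/2772 ≈ 0.71248)
(F + p(N(6) - 1*5))*(-116) = (1975/2772 + (-5 + 2*(6 - 1*5)²))*(-116) = (1975/2772 + (-5 + 2*(6 - 5)²))*(-116) = (1975/2772 + (-5 + 2*1²))*(-116) = (1975/2772 + (-5 + 2*1))*(-116) = (1975/2772 + (-5 + 2))*(-116) = (1975/2772 - 3)*(-116) = -6341/2772*(-116) = 183889/693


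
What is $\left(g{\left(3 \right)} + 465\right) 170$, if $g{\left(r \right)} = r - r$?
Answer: $79050$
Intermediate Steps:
$g{\left(r \right)} = 0$
$\left(g{\left(3 \right)} + 465\right) 170 = \left(0 + 465\right) 170 = 465 \cdot 170 = 79050$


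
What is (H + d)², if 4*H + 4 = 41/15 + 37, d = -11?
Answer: 961/225 ≈ 4.2711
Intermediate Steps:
H = 134/15 (H = -1 + (41/15 + 37)/4 = -1 + (¼)*(596/15) = -1 + 149/15 = 134/15 ≈ 8.9333)
(H + d)² = (134/15 - 11)² = (-31/15)² = 961/225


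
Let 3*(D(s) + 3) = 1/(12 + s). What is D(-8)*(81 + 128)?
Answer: -7315/12 ≈ -609.58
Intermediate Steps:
D(s) = -3 + 1/(3*(12 + s))
D(-8)*(81 + 128) = ((-107 - 9*(-8))/(3*(12 - 8)))*(81 + 128) = ((⅓)*(-107 + 72)/4)*209 = ((⅓)*(¼)*(-35))*209 = -35/12*209 = -7315/12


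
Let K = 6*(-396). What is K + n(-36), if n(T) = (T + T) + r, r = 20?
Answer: -2428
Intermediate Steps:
K = -2376
n(T) = 20 + 2*T (n(T) = (T + T) + 20 = 2*T + 20 = 20 + 2*T)
K + n(-36) = -2376 + (20 + 2*(-36)) = -2376 + (20 - 72) = -2376 - 52 = -2428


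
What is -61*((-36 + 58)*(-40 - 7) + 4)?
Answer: 62830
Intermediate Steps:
-61*((-36 + 58)*(-40 - 7) + 4) = -61*(22*(-47) + 4) = -61*(-1034 + 4) = -61*(-1030) = 62830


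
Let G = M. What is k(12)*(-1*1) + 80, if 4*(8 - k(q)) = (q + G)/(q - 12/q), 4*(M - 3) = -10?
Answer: 6361/88 ≈ 72.284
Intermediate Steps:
M = ½ (M = 3 + (¼)*(-10) = 3 - 5/2 = ½ ≈ 0.50000)
G = ½ ≈ 0.50000
k(q) = 8 - (½ + q)/(4*(q - 12/q)) (k(q) = 8 - (q + ½)/(4*(q - 12/q)) = 8 - (½ + q)/(4*(q - 12/q)))
k(12)*(-1*1) + 80 = ((-768 - 1*12 + 62*12²)/(8*(-12 + 12²)))*(-1*1) + 80 = ((-768 - 12 + 62*144)/(8*(-12 + 144)))*(-1) + 80 = ((⅛)*(-768 - 12 + 8928)/132)*(-1) + 80 = ((⅛)*(1/132)*8148)*(-1) + 80 = (679/88)*(-1) + 80 = -679/88 + 80 = 6361/88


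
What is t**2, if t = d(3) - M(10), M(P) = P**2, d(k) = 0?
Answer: 10000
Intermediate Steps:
t = -100 (t = 0 - 1*10**2 = 0 - 1*100 = 0 - 100 = -100)
t**2 = (-100)**2 = 10000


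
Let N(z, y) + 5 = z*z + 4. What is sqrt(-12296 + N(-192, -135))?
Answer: sqrt(24567) ≈ 156.74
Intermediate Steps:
N(z, y) = -1 + z**2 (N(z, y) = -5 + (z*z + 4) = -5 + (z**2 + 4) = -5 + (4 + z**2) = -1 + z**2)
sqrt(-12296 + N(-192, -135)) = sqrt(-12296 + (-1 + (-192)**2)) = sqrt(-12296 + (-1 + 36864)) = sqrt(-12296 + 36863) = sqrt(24567)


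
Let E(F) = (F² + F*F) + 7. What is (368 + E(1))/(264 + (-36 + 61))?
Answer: 377/289 ≈ 1.3045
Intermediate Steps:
E(F) = 7 + 2*F² (E(F) = (F² + F²) + 7 = 2*F² + 7 = 7 + 2*F²)
(368 + E(1))/(264 + (-36 + 61)) = (368 + (7 + 2*1²))/(264 + (-36 + 61)) = (368 + (7 + 2*1))/(264 + 25) = (368 + (7 + 2))/289 = (368 + 9)*(1/289) = 377*(1/289) = 377/289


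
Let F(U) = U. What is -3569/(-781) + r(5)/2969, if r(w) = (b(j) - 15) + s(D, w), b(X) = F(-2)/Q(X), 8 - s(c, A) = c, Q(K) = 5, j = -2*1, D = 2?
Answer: 52945098/11593945 ≈ 4.5666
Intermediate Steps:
j = -2
s(c, A) = 8 - c
b(X) = -2/5
r(w) = -47/5 (r(w) = (-2/5 - 15) + (8 - 1*2) = -77/5 + (8 - 2) = -77/5 + 6 = -47/5)
-3569/(-781) + r(5)/2969 = -3569/(-781) - 47/5/2969 = -3569*(-1/781) - 47/5*1/2969 = 3569/781 - 47/14845 = 52945098/11593945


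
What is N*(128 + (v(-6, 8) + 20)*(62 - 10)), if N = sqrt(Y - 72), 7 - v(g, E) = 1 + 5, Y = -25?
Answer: 1220*I*sqrt(97) ≈ 12016.0*I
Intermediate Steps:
v(g, E) = 1 (v(g, E) = 7 - (1 + 5) = 7 - 1*6 = 7 - 6 = 1)
N = I*sqrt(97) (N = sqrt(-25 - 72) = sqrt(-97) = I*sqrt(97) ≈ 9.8489*I)
N*(128 + (v(-6, 8) + 20)*(62 - 10)) = (I*sqrt(97))*(128 + (1 + 20)*(62 - 10)) = (I*sqrt(97))*(128 + 21*52) = (I*sqrt(97))*(128 + 1092) = (I*sqrt(97))*1220 = 1220*I*sqrt(97)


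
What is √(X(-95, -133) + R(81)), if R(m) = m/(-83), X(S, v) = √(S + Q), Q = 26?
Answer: √(-6723 + 6889*I*√69)/83 ≈ 1.922 + 2.161*I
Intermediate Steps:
X(S, v) = √(26 + S) (X(S, v) = √(S + 26) = √(26 + S))
R(m) = -m/83 (R(m) = m*(-1/83) = -m/83)
√(X(-95, -133) + R(81)) = √(√(26 - 95) - 1/83*81) = √(√(-69) - 81/83) = √(I*√69 - 81/83) = √(-81/83 + I*√69)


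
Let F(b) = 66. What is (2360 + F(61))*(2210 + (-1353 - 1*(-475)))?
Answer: 3231432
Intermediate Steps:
(2360 + F(61))*(2210 + (-1353 - 1*(-475))) = (2360 + 66)*(2210 + (-1353 - 1*(-475))) = 2426*(2210 + (-1353 + 475)) = 2426*(2210 - 878) = 2426*1332 = 3231432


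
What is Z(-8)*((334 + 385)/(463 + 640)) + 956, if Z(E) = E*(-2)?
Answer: 1065972/1103 ≈ 966.43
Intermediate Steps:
Z(E) = -2*E
Z(-8)*((334 + 385)/(463 + 640)) + 956 = (-2*(-8))*((334 + 385)/(463 + 640)) + 956 = 16*(719/1103) + 956 = 11504/1103 + 956 = 1065972/1103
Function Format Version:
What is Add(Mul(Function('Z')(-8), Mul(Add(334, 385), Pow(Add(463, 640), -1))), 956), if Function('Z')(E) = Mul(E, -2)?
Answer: Rational(1065972, 1103) ≈ 966.43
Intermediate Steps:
Function('Z')(E) = Mul(-2, E)
Add(Mul(Function('Z')(-8), Mul(Add(334, 385), Pow(Add(463, 640), -1))), 956) = Add(Mul(Mul(-2, -8), Mul(Add(334, 385), Pow(Add(463, 640), -1))), 956) = Add(Mul(16, Mul(719, Pow(1103, -1))), 956) = Add(Mul(16, Mul(719, Rational(1, 1103))), 956) = Add(Mul(16, Rational(719, 1103)), 956) = Add(Rational(11504, 1103), 956) = Rational(1065972, 1103)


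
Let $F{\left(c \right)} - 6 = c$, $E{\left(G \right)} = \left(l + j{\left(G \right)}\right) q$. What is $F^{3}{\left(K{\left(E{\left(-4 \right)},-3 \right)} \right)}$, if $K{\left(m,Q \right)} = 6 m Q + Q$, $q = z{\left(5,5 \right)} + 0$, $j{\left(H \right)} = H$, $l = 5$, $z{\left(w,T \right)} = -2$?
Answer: $59319$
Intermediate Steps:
$q = -2$ ($q = -2 + 0 = -2$)
$E{\left(G \right)} = -10 - 2 G$ ($E{\left(G \right)} = \left(5 + G\right) \left(-2\right) = -10 - 2 G$)
$K{\left(m,Q \right)} = Q + 6 Q m$ ($K{\left(m,Q \right)} = 6 Q m + Q = Q + 6 Q m$)
$F{\left(c \right)} = 6 + c$
$F^{3}{\left(K{\left(E{\left(-4 \right)},-3 \right)} \right)} = \left(6 - 3 \left(1 + 6 \left(-10 - -8\right)\right)\right)^{3} = \left(6 - 3 \left(1 + 6 \left(-10 + 8\right)\right)\right)^{3} = \left(6 - 3 \left(1 + 6 \left(-2\right)\right)\right)^{3} = \left(6 - 3 \left(1 - 12\right)\right)^{3} = \left(6 - -33\right)^{3} = \left(6 + 33\right)^{3} = 39^{3} = 59319$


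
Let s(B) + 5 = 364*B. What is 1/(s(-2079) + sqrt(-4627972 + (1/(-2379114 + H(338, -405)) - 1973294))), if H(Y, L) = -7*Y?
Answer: -1802211186280/1363858860323392761 - 2*I*sqrt(9359682547133056970)/1363858860323392761 ≈ -1.3214e-6 - 4.4863e-9*I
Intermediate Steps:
s(B) = -5 + 364*B
1/(s(-2079) + sqrt(-4627972 + (1/(-2379114 + H(338, -405)) - 1973294))) = 1/((-5 + 364*(-2079)) + sqrt(-4627972 + (1/(-2379114 - 7*338) - 1973294))) = 1/((-5 - 756756) + sqrt(-4627972 + (1/(-2379114 - 2366) - 1973294))) = 1/(-756761 + sqrt(-4627972 + (1/(-2381480) - 1973294))) = 1/(-756761 + sqrt(-4627972 + (-1/2381480 - 1973294))) = 1/(-756761 + sqrt(-4627972 - 4699360195121/2381480)) = 1/(-756761 + sqrt(-15720782953681/2381480)) = 1/(-756761 + I*sqrt(9359682547133056970)/1190740)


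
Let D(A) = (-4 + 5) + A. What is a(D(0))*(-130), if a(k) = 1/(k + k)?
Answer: -65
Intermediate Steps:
D(A) = 1 + A
a(k) = 1/(2*k)
a(D(0))*(-130) = (1/(2*(1 + 0)))*(-130) = ((½)/1)*(-130) = ((½)*1)*(-130) = (½)*(-130) = -65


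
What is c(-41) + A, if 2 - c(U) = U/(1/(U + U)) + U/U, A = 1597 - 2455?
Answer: -4219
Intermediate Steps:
A = -858
c(U) = 1 - 2*U**2 (c(U) = 2 - (U/(1/(U + U)) + U/U) = 2 - (U/(1/(2*U)) + 1) = 2 - (U/((1/(2*U))) + 1) = 2 - (U*(2*U) + 1) = 2 - (2*U**2 + 1) = 2 - (1 + 2*U**2) = 2 + (-1 - 2*U**2) = 1 - 2*U**2)
c(-41) + A = (1 - 2*(-41)**2) - 858 = (1 - 2*1681) - 858 = (1 - 3362) - 858 = -3361 - 858 = -4219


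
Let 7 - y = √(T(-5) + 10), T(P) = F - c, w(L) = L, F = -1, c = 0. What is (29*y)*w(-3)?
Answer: -348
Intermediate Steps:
T(P) = -1 (T(P) = -1 - 1*0 = -1 + 0 = -1)
y = 4 (y = 7 - √(-1 + 10) = 7 - √9 = 7 - 1*3 = 7 - 3 = 4)
(29*y)*w(-3) = (29*4)*(-3) = 116*(-3) = -348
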